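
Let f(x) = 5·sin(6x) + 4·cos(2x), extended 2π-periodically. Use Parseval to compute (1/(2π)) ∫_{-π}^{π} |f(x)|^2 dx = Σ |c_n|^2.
Σ |c_n|^2 = 41/2

Expand |f|^2 and use orthogonality of {sin(nx), cos(mx)} on [-π, π]:
  ∫_{-π}^{π} sin(nx)^2 dx = π, ∫ cos(mx)^2 dx = π, and cross terms integrate to 0.
So ∫_{-π}^{π} f(x)^2 dx = 5^2 · π + 4^2 · π = (25 + 16)π.
Divide by 2π: (25 + 16)/2 = 41/2.
By Parseval, this equals Σ |c_n|^2.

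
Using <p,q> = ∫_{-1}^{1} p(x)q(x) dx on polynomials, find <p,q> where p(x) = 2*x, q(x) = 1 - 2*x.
<p,q> = -8/3

Expand the product: p(x)·q(x) = -4*x^2 + 2*x.
∫_{-1}^{1} of each monomial x^k gives [2/(k+1) if k even, 0 if k odd]. Integrating term-by-term (or equivalently evaluating the antiderivative F(x) = -4*x^3/3 + x^2 at the endpoints):
  F(1) − F(−1) = -1/3 − (7/3) = -8/3.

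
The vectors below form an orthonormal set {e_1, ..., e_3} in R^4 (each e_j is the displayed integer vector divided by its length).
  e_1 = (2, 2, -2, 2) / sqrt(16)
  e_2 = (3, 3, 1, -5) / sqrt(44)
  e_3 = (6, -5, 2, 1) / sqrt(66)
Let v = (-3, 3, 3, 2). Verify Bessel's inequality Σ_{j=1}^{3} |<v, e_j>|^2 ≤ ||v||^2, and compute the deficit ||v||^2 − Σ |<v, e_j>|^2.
Σ |<v, e_j>|^2 = 65/6; ||v||^2 = 31; deficit = 121/6

Write each e_j = u_j / sqrt(<u_j, u_j>) where u_j is the displayed integer vector. Then <v, e_j> = <v, u_j> / sqrt(<u_j, u_j>), so |<v, e_j>|^2 = <v, u_j>^2 / <u_j, u_j>.
Coefficients: <v, e_1> = -2/sqrt(16), <v, e_2> = -7/sqrt(44), <v, e_3> = -25/sqrt(66).
Square and sum: Σ |<v, e_j>|^2 = 65/6.
Compute ||v||^2 = v·v = 31.
Deficit = 31 − 65/6 = 121/6 ≥ 0, confirming Bessel's inequality. (The deficit equals ||v − Σ <v,e_j> e_j||^2, the squared distance from v to span{e_j}.)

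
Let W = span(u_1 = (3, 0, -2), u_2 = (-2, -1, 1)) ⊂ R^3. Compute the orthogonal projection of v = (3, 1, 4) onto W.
proj_W(v) = (4/7, 31/14, 5/14)

Set up U = [u_1 | ... | u_2] ∈ R^(3×2). The projector onto W = col(U) is P = U (U^T U)^(-1) U^T.
Compute U^T U =
  [13, -8]
  [-8, 6],
and U^T v = (1, -3).
Solve U^T U · c = U^T v for the coefficients: c = (-9/7, -31/14). The projection is proj_W(v) = U c.
Check: (v - proj_W(v)) · u_1 = 0  (should be 0).
Check: (v - proj_W(v)) · u_2 = 0  (should be 0).
Result: proj_W(v) = (4/7, 31/14, 5/14).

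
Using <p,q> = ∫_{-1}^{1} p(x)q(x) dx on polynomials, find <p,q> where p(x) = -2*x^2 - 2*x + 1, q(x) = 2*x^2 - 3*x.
<p,q> = 56/15

Expand the product: p(x)·q(x) = -4*x^4 + 2*x^3 + 8*x^2 - 3*x.
∫_{-1}^{1} of each monomial x^k gives [2/(k+1) if k even, 0 if k odd]. Integrating term-by-term (or equivalently evaluating the antiderivative F(x) = -4*x^5/5 + x^4/2 + 8*x^3/3 - 3*x^2/2 at the endpoints):
  F(1) − F(−1) = 13/15 − (-43/15) = 56/15.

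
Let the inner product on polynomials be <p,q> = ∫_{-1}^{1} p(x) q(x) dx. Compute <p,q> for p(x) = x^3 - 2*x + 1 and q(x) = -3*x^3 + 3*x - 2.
<p,q> = -184/35

Expand the product: p(x)·q(x) = -3*x^6 + 9*x^4 - 5*x^3 - 6*x^2 + 7*x - 2.
∫_{-1}^{1} of each monomial x^k gives [2/(k+1) if k even, 0 if k odd]. Integrating term-by-term (or equivalently evaluating the antiderivative F(x) = -3*x^7/7 + 9*x^5/5 - 5*x^4/4 - 2*x^3 + 7*x^2/2 - 2*x at the endpoints):
  F(1) − F(−1) = -53/140 − (683/140) = -184/35.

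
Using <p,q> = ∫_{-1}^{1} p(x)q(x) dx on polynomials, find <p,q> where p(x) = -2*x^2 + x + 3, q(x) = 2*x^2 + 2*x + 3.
<p,q> = 266/15

Expand the product: p(x)·q(x) = -4*x^4 - 2*x^3 + 2*x^2 + 9*x + 9.
∫_{-1}^{1} of each monomial x^k gives [2/(k+1) if k even, 0 if k odd]. Integrating term-by-term (or equivalently evaluating the antiderivative F(x) = -4*x^5/5 - x^4/2 + 2*x^3/3 + 9*x^2/2 + 9*x at the endpoints):
  F(1) − F(−1) = 193/15 − (-73/15) = 266/15.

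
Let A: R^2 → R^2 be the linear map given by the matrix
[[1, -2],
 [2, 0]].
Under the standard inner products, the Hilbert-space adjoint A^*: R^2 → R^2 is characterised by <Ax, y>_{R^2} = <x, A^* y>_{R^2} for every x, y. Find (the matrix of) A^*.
A^* = A^T =
[[1, 2],
 [-2, 0]]

For real matrices with standard dot products, the defining identity <Ax, y> = <x, A^* y> gives (Ax)^T y = x^T (A^*) y, i.e. x^T A^T y = x^T (A^*) y. Since this holds for all x, y, we must have A^* = A^T. Therefore
A^* =
[[1, 2],
 [-2, 0]].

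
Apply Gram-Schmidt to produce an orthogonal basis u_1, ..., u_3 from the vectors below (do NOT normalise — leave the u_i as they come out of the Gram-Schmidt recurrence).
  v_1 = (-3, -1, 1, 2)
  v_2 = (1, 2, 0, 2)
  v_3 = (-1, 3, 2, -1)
Orthogonal basis:
  u_1 = (-3, -1, 1, 2)
  u_2 = (4/5, 29/15, 1/15, 32/15)
  u_3 = (-85/67, 315/134, 265/134, -115/67)

Apply the Gram-Schmidt recurrence
  u_1 = v_1
  u_i = v_i − Σ_{j<i} ((v_i · u_j) / (u_j · u_j)) · u_j.

Step by step this gives:
  u_1 = (-3, -1, 1, 2)
  u_2 = (4/5, 29/15, 1/15, 32/15)
  u_3 = (-85/67, 315/134, 265/134, -115/67)

Orthogonality check:
  u_2 · u_1 = 0 (should be 0)
  u_3 · u_1 = 0 (should be 0)
  u_3 · u_2 = 0 (should be 0)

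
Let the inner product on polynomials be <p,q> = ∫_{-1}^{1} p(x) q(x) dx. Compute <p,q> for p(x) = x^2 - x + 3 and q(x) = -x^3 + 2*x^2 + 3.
<p,q> = 126/5

Expand the product: p(x)·q(x) = -x^5 + 3*x^4 - 5*x^3 + 9*x^2 - 3*x + 9.
∫_{-1}^{1} of each monomial x^k gives [2/(k+1) if k even, 0 if k odd]. Integrating term-by-term (or equivalently evaluating the antiderivative F(x) = -x^6/6 + 3*x^5/5 - 5*x^4/4 + 3*x^3 - 3*x^2/2 + 9*x at the endpoints):
  F(1) − F(−1) = 581/60 − (-931/60) = 126/5.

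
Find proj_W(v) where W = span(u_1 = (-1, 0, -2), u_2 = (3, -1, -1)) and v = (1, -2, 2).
proj_W(v) = (41/27, -5/27, 47/27)

Set up U = [u_1 | ... | u_2] ∈ R^(3×2). The projector onto W = col(U) is P = U (U^T U)^(-1) U^T.
Compute U^T U =
  [5, -1]
  [-1, 11],
and U^T v = (-5, 3).
Solve U^T U · c = U^T v for the coefficients: c = (-26/27, 5/27). The projection is proj_W(v) = U c.
Check: (v - proj_W(v)) · u_1 = 0  (should be 0).
Check: (v - proj_W(v)) · u_2 = 0  (should be 0).
Result: proj_W(v) = (41/27, -5/27, 47/27).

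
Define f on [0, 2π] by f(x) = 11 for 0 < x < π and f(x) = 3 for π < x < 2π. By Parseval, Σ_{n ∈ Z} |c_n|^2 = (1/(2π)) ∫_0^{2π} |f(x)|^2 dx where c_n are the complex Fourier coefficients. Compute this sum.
Σ |c_n|^2 = 65

Parseval equates the L^2 energy of f (normalised by 1/(2π)) with the ℓ^2 sum of its Fourier coefficients: (1/(2π)) ∫_0^{2π} |f|^2 = Σ |c_n|^2.
Compute the left side: (1/(2π)) [∫_0^π 11^2 dx + ∫_π^{2π} 3^2 dx] = (1/(2π)) · (121π + 9π) = (121 + 9)/2 = 65.
So Σ_{n ∈ Z} |c_n|^2 = 65.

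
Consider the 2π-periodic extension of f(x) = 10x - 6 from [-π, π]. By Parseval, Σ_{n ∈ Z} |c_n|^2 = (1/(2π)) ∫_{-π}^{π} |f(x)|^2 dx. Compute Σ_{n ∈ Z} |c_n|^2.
Σ |c_n|^2 = 100π^2/3 + 36

Expand and integrate term by term over [-π, π]:
  ∫ (10x)^2 dx = 100·(2π^3/3); ∫ 2·10·(-6)·x dx = 0 (odd integrand); ∫ (-6)^2 dx = 36·2π.
So (1/(2π)) ∫_{-π}^{π} (10x - 6)^2 dx = 100π^2/3 + 36 = 100π^2/3 + 36.
Parseval ⇒ Σ |c_n|^2 = 100π^2/3 + 36.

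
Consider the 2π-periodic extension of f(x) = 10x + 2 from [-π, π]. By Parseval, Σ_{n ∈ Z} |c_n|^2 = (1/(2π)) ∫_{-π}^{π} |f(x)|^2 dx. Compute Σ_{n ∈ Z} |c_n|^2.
Σ |c_n|^2 = 100π^2/3 + 4

Expand and integrate term by term over [-π, π]:
  ∫ (10x)^2 dx = 100·(2π^3/3); ∫ 2·10·(2)·x dx = 0 (odd integrand); ∫ 2^2 dx = 4·2π.
So (1/(2π)) ∫_{-π}^{π} (10x + 2)^2 dx = 100π^2/3 + 4 = 100π^2/3 + 4.
Parseval ⇒ Σ |c_n|^2 = 100π^2/3 + 4.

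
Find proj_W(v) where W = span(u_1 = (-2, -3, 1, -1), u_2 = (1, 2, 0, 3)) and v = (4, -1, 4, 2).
proj_W(v) = (-5/89, 36/89, 46/89, 215/89)

Set up U = [u_1 | ... | u_2] ∈ R^(4×2). The projector onto W = col(U) is P = U (U^T U)^(-1) U^T.
Compute U^T U =
  [15, -11]
  [-11, 14],
and U^T v = (-3, 8).
Solve U^T U · c = U^T v for the coefficients: c = (46/89, 87/89). The projection is proj_W(v) = U c.
Check: (v - proj_W(v)) · u_1 = 0  (should be 0).
Check: (v - proj_W(v)) · u_2 = 0  (should be 0).
Result: proj_W(v) = (-5/89, 36/89, 46/89, 215/89).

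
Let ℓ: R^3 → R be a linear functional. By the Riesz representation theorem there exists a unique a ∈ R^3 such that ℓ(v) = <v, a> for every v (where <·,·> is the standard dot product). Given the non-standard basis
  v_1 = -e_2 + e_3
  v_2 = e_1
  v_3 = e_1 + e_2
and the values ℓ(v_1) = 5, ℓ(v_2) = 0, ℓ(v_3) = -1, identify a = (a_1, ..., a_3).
a = (0, -1, 4)

Write a = (a_1, ..., a_3) in the standard basis. For each basis vector v_i, ℓ(v_i) = <v_i, a> is a linear equation in the a_j's. Collect the n equations into a matrix system V a = ℓ, where row i of V is v_i (expressed in the standard basis). Since V is invertible (lower-triangular with 1s on the diagonal, up to permutation), solve by back-substitution:
  V =
[[0, -1, 1],
 [1, 0, 0],
 [1, 1, 0]]
  V a = (5, 0, -1)
Solving gives a = (0, -1, 4).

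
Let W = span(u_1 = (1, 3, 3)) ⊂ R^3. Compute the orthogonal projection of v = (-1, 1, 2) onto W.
proj_W(v) = (8/19, 24/19, 24/19)

Set up U = [u_1 | ... | u_1] ∈ R^(3×1). The projector onto W = col(U) is P = U (U^T U)^(-1) U^T.
Compute U^T U =
  [19],
and U^T v = (8).
Solve U^T U · c = U^T v for the coefficients: c = (8/19). The projection is proj_W(v) = U c.
Check: (v - proj_W(v)) · u_1 = 0  (should be 0).
Result: proj_W(v) = (8/19, 24/19, 24/19).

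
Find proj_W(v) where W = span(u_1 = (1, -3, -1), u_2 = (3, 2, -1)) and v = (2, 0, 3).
proj_W(v) = (17/30, 43/75, -23/150)

Set up U = [u_1 | ... | u_2] ∈ R^(3×2). The projector onto W = col(U) is P = U (U^T U)^(-1) U^T.
Compute U^T U =
  [11, -2]
  [-2, 14],
and U^T v = (-1, 3).
Solve U^T U · c = U^T v for the coefficients: c = (-4/75, 31/150). The projection is proj_W(v) = U c.
Check: (v - proj_W(v)) · u_1 = 0  (should be 0).
Check: (v - proj_W(v)) · u_2 = 0  (should be 0).
Result: proj_W(v) = (17/30, 43/75, -23/150).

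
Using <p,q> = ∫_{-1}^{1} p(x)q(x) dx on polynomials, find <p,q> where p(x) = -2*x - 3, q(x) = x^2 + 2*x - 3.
<p,q> = 40/3

Expand the product: p(x)·q(x) = -2*x^3 - 7*x^2 + 9.
∫_{-1}^{1} of each monomial x^k gives [2/(k+1) if k even, 0 if k odd]. Integrating term-by-term (or equivalently evaluating the antiderivative F(x) = -x^4/2 - 7*x^3/3 + 9*x at the endpoints):
  F(1) − F(−1) = 37/6 − (-43/6) = 40/3.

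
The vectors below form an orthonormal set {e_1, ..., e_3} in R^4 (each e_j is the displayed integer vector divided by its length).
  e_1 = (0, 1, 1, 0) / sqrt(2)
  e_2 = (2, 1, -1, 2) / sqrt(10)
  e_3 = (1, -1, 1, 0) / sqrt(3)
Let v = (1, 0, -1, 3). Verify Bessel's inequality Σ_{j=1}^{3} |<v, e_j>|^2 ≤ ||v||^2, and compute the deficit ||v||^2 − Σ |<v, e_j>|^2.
Σ |<v, e_j>|^2 = 43/5; ||v||^2 = 11; deficit = 12/5

Write each e_j = u_j / sqrt(<u_j, u_j>) where u_j is the displayed integer vector. Then <v, e_j> = <v, u_j> / sqrt(<u_j, u_j>), so |<v, e_j>|^2 = <v, u_j>^2 / <u_j, u_j>.
Coefficients: <v, e_1> = -1/sqrt(2), <v, e_2> = 9/sqrt(10), <v, e_3> = 0/sqrt(3).
Square and sum: Σ |<v, e_j>|^2 = 43/5.
Compute ||v||^2 = v·v = 11.
Deficit = 11 − 43/5 = 12/5 ≥ 0, confirming Bessel's inequality. (The deficit equals ||v − Σ <v,e_j> e_j||^2, the squared distance from v to span{e_j}.)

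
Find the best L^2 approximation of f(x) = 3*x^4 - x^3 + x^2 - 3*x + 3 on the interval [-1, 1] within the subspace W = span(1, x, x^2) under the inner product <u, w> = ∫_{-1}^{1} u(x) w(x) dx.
g(x) = 25*x^2/7 - 18*x/5 + 96/35

The best approximation g ∈ W is the orthogonal projection of f onto W. Writing g = a_0 + a_1 x + a_2 x^2, the coefficients solve the normal equations G · a = b where
  G_{ij} = <φ_i, φ_j> and b_i = <f, φ_i>, with φ_0 = 1, φ_1 = x, φ_2 = x^2.
G =
  [2, 0, 2/3]
  [0, 2/3, 0]
  [2/3, 0, 2/5],
b = (118/15, -12/5, 114/35).
Solving gives a_0 = 96/35, a_1 = -18/5, a_2 = 25/7, so
  g(x) = 25*x^2/7 - 18*x/5 + 96/35.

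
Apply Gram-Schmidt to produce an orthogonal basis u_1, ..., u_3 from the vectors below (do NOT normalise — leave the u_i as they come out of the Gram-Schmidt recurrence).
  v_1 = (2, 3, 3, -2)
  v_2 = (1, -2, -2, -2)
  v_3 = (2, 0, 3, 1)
Orthogonal basis:
  u_1 = (2, 3, 3, -2)
  u_2 = (19/13, -17/13, -17/13, -32/13)
  u_3 = (240/151, -501/302, 405/302, 168/151)

Apply the Gram-Schmidt recurrence
  u_1 = v_1
  u_i = v_i − Σ_{j<i} ((v_i · u_j) / (u_j · u_j)) · u_j.

Step by step this gives:
  u_1 = (2, 3, 3, -2)
  u_2 = (19/13, -17/13, -17/13, -32/13)
  u_3 = (240/151, -501/302, 405/302, 168/151)

Orthogonality check:
  u_2 · u_1 = 0 (should be 0)
  u_3 · u_1 = 0 (should be 0)
  u_3 · u_2 = 0 (should be 0)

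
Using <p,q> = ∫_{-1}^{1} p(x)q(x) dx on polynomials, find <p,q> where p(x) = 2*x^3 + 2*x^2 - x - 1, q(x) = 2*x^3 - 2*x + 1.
<p,q> = -62/105

Expand the product: p(x)·q(x) = 4*x^6 + 4*x^5 - 6*x^4 - 4*x^3 + 4*x^2 + x - 1.
∫_{-1}^{1} of each monomial x^k gives [2/(k+1) if k even, 0 if k odd]. Integrating term-by-term (or equivalently evaluating the antiderivative F(x) = 4*x^7/7 + 2*x^6/3 - 6*x^5/5 - x^4 + 4*x^3/3 + x^2/2 - x at the endpoints):
  F(1) − F(−1) = -9/70 − (97/210) = -62/105.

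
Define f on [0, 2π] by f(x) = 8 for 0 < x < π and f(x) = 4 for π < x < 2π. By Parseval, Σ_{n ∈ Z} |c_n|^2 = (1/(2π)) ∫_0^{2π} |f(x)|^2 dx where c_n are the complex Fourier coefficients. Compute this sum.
Σ |c_n|^2 = 40

Parseval equates the L^2 energy of f (normalised by 1/(2π)) with the ℓ^2 sum of its Fourier coefficients: (1/(2π)) ∫_0^{2π} |f|^2 = Σ |c_n|^2.
Compute the left side: (1/(2π)) [∫_0^π 8^2 dx + ∫_π^{2π} 4^2 dx] = (1/(2π)) · (64π + 16π) = (64 + 16)/2 = 40.
So Σ_{n ∈ Z} |c_n|^2 = 40.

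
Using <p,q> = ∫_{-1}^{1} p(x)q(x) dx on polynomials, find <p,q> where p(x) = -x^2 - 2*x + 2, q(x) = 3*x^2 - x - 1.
<p,q> = 4/5

Expand the product: p(x)·q(x) = -3*x^4 - 5*x^3 + 9*x^2 - 2.
∫_{-1}^{1} of each monomial x^k gives [2/(k+1) if k even, 0 if k odd]. Integrating term-by-term (or equivalently evaluating the antiderivative F(x) = -3*x^5/5 - 5*x^4/4 + 3*x^3 - 2*x at the endpoints):
  F(1) − F(−1) = -17/20 − (-33/20) = 4/5.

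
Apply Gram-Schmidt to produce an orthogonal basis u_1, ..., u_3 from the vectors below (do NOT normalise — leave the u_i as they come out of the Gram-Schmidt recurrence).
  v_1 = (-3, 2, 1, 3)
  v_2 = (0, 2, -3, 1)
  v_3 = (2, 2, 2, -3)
Orthogonal basis:
  u_1 = (-3, 2, 1, 3)
  u_2 = (12/23, 38/23, -73/23, 11/23)
  u_3 = (49/51, 491/153, 481/306, -521/306)

Apply the Gram-Schmidt recurrence
  u_1 = v_1
  u_i = v_i − Σ_{j<i} ((v_i · u_j) / (u_j · u_j)) · u_j.

Step by step this gives:
  u_1 = (-3, 2, 1, 3)
  u_2 = (12/23, 38/23, -73/23, 11/23)
  u_3 = (49/51, 491/153, 481/306, -521/306)

Orthogonality check:
  u_2 · u_1 = 0 (should be 0)
  u_3 · u_1 = 0 (should be 0)
  u_3 · u_2 = 0 (should be 0)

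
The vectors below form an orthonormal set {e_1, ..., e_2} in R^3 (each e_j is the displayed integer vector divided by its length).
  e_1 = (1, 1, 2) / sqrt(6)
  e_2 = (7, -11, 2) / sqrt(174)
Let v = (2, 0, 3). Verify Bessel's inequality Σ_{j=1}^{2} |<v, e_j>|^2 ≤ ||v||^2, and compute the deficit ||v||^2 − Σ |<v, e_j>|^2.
Σ |<v, e_j>|^2 = 376/29; ||v||^2 = 13; deficit = 1/29

Write each e_j = u_j / sqrt(<u_j, u_j>) where u_j is the displayed integer vector. Then <v, e_j> = <v, u_j> / sqrt(<u_j, u_j>), so |<v, e_j>|^2 = <v, u_j>^2 / <u_j, u_j>.
Coefficients: <v, e_1> = 8/sqrt(6), <v, e_2> = 20/sqrt(174).
Square and sum: Σ |<v, e_j>|^2 = 376/29.
Compute ||v||^2 = v·v = 13.
Deficit = 13 − 376/29 = 1/29 ≥ 0, confirming Bessel's inequality. (The deficit equals ||v − Σ <v,e_j> e_j||^2, the squared distance from v to span{e_j}.)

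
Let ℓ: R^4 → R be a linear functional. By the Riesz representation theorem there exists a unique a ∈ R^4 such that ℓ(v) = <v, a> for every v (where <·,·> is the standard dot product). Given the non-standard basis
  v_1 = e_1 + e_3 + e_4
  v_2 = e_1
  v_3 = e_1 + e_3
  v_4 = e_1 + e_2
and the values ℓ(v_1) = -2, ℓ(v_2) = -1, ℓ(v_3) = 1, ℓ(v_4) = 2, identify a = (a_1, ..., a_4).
a = (-1, 3, 2, -3)

Write a = (a_1, ..., a_4) in the standard basis. For each basis vector v_i, ℓ(v_i) = <v_i, a> is a linear equation in the a_j's. Collect the n equations into a matrix system V a = ℓ, where row i of V is v_i (expressed in the standard basis). Since V is invertible (lower-triangular with 1s on the diagonal, up to permutation), solve by back-substitution:
  V =
[[1, 0, 1, 1],
 [1, 0, 0, 0],
 [1, 0, 1, 0],
 [1, 1, 0, 0]]
  V a = (-2, -1, 1, 2)
Solving gives a = (-1, 3, 2, -3).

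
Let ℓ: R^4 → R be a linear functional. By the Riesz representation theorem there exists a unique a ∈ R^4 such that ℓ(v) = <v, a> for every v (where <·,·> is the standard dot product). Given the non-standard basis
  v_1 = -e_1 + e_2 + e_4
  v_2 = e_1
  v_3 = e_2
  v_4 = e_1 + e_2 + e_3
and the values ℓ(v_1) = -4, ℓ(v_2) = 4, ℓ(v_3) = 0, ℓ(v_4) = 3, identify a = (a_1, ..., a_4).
a = (4, 0, -1, 0)

Write a = (a_1, ..., a_4) in the standard basis. For each basis vector v_i, ℓ(v_i) = <v_i, a> is a linear equation in the a_j's. Collect the n equations into a matrix system V a = ℓ, where row i of V is v_i (expressed in the standard basis). Since V is invertible (lower-triangular with 1s on the diagonal, up to permutation), solve by back-substitution:
  V =
[[-1, 1, 0, 1],
 [1, 0, 0, 0],
 [0, 1, 0, 0],
 [1, 1, 1, 0]]
  V a = (-4, 4, 0, 3)
Solving gives a = (4, 0, -1, 0).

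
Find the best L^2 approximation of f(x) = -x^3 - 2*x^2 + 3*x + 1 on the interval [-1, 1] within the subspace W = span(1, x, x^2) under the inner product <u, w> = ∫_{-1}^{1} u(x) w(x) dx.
g(x) = -2*x^2 + 12*x/5 + 1

The best approximation g ∈ W is the orthogonal projection of f onto W. Writing g = a_0 + a_1 x + a_2 x^2, the coefficients solve the normal equations G · a = b where
  G_{ij} = <φ_i, φ_j> and b_i = <f, φ_i>, with φ_0 = 1, φ_1 = x, φ_2 = x^2.
G =
  [2, 0, 2/3]
  [0, 2/3, 0]
  [2/3, 0, 2/5],
b = (2/3, 8/5, -2/15).
Solving gives a_0 = 1, a_1 = 12/5, a_2 = -2, so
  g(x) = -2*x^2 + 12*x/5 + 1.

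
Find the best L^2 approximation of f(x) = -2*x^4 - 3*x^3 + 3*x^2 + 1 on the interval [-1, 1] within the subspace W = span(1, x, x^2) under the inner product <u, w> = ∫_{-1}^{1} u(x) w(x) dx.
g(x) = 9*x^2/7 - 9*x/5 + 41/35

The best approximation g ∈ W is the orthogonal projection of f onto W. Writing g = a_0 + a_1 x + a_2 x^2, the coefficients solve the normal equations G · a = b where
  G_{ij} = <φ_i, φ_j> and b_i = <f, φ_i>, with φ_0 = 1, φ_1 = x, φ_2 = x^2.
G =
  [2, 0, 2/3]
  [0, 2/3, 0]
  [2/3, 0, 2/5],
b = (16/5, -6/5, 136/105).
Solving gives a_0 = 41/35, a_1 = -9/5, a_2 = 9/7, so
  g(x) = 9*x^2/7 - 9*x/5 + 41/35.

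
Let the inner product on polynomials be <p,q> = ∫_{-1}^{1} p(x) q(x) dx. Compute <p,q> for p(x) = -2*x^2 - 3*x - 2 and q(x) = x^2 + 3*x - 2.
<p,q> = 38/15

Expand the product: p(x)·q(x) = -2*x^4 - 9*x^3 - 7*x^2 + 4.
∫_{-1}^{1} of each monomial x^k gives [2/(k+1) if k even, 0 if k odd]. Integrating term-by-term (or equivalently evaluating the antiderivative F(x) = -2*x^5/5 - 9*x^4/4 - 7*x^3/3 + 4*x at the endpoints):
  F(1) − F(−1) = -59/60 − (-211/60) = 38/15.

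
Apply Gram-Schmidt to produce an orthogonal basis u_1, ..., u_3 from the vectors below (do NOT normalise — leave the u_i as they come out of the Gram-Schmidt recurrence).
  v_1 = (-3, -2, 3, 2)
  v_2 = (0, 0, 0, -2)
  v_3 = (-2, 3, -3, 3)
Orthogonal basis:
  u_1 = (-3, -2, 3, 2)
  u_2 = (-6/13, -4/13, 6/13, -22/13)
  u_3 = (-71/22, 24/11, -39/22, 0)

Apply the Gram-Schmidt recurrence
  u_1 = v_1
  u_i = v_i − Σ_{j<i} ((v_i · u_j) / (u_j · u_j)) · u_j.

Step by step this gives:
  u_1 = (-3, -2, 3, 2)
  u_2 = (-6/13, -4/13, 6/13, -22/13)
  u_3 = (-71/22, 24/11, -39/22, 0)

Orthogonality check:
  u_2 · u_1 = 0 (should be 0)
  u_3 · u_1 = 0 (should be 0)
  u_3 · u_2 = 0 (should be 0)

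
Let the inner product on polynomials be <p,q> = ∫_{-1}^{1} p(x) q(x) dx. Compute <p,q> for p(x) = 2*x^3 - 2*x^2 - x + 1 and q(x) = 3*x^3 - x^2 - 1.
<p,q> = -2/105

Expand the product: p(x)·q(x) = 6*x^6 - 8*x^5 - x^4 + 2*x^3 + x^2 + x - 1.
∫_{-1}^{1} of each monomial x^k gives [2/(k+1) if k even, 0 if k odd]. Integrating term-by-term (or equivalently evaluating the antiderivative F(x) = 6*x^7/7 - 4*x^6/3 - x^5/5 + x^4/2 + x^3/3 + x^2/2 - x at the endpoints):
  F(1) − F(−1) = -12/35 − (-34/105) = -2/105.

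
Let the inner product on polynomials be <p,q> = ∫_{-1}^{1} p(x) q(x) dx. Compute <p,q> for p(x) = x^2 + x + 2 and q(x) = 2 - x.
<p,q> = 26/3

Expand the product: p(x)·q(x) = -x^3 + x^2 + 4.
∫_{-1}^{1} of each monomial x^k gives [2/(k+1) if k even, 0 if k odd]. Integrating term-by-term (or equivalently evaluating the antiderivative F(x) = -x^4/4 + x^3/3 + 4*x at the endpoints):
  F(1) − F(−1) = 49/12 − (-55/12) = 26/3.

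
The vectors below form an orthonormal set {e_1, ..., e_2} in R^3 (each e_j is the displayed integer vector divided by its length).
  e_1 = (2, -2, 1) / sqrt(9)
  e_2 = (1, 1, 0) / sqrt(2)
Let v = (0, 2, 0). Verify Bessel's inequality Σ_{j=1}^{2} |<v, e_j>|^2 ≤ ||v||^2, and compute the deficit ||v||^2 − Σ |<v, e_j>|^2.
Σ |<v, e_j>|^2 = 34/9; ||v||^2 = 4; deficit = 2/9

Write each e_j = u_j / sqrt(<u_j, u_j>) where u_j is the displayed integer vector. Then <v, e_j> = <v, u_j> / sqrt(<u_j, u_j>), so |<v, e_j>|^2 = <v, u_j>^2 / <u_j, u_j>.
Coefficients: <v, e_1> = -4/sqrt(9), <v, e_2> = 2/sqrt(2).
Square and sum: Σ |<v, e_j>|^2 = 34/9.
Compute ||v||^2 = v·v = 4.
Deficit = 4 − 34/9 = 2/9 ≥ 0, confirming Bessel's inequality. (The deficit equals ||v − Σ <v,e_j> e_j||^2, the squared distance from v to span{e_j}.)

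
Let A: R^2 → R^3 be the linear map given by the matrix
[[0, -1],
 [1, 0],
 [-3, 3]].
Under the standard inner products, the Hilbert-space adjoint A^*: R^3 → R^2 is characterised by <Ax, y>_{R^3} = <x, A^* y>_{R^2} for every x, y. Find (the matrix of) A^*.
A^* = A^T =
[[0, 1, -3],
 [-1, 0, 3]]

For real matrices with standard dot products, the defining identity <Ax, y> = <x, A^* y> gives (Ax)^T y = x^T (A^*) y, i.e. x^T A^T y = x^T (A^*) y. Since this holds for all x, y, we must have A^* = A^T. Therefore
A^* =
[[0, 1, -3],
 [-1, 0, 3]].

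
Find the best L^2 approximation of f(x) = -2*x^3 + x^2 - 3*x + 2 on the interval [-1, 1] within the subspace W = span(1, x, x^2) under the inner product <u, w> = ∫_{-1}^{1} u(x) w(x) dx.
g(x) = x^2 - 21*x/5 + 2

The best approximation g ∈ W is the orthogonal projection of f onto W. Writing g = a_0 + a_1 x + a_2 x^2, the coefficients solve the normal equations G · a = b where
  G_{ij} = <φ_i, φ_j> and b_i = <f, φ_i>, with φ_0 = 1, φ_1 = x, φ_2 = x^2.
G =
  [2, 0, 2/3]
  [0, 2/3, 0]
  [2/3, 0, 2/5],
b = (14/3, -14/5, 26/15).
Solving gives a_0 = 2, a_1 = -21/5, a_2 = 1, so
  g(x) = x^2 - 21*x/5 + 2.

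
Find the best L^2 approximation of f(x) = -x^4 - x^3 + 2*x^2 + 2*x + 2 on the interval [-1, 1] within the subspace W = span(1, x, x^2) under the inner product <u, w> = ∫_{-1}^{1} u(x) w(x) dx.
g(x) = 8*x^2/7 + 7*x/5 + 73/35

The best approximation g ∈ W is the orthogonal projection of f onto W. Writing g = a_0 + a_1 x + a_2 x^2, the coefficients solve the normal equations G · a = b where
  G_{ij} = <φ_i, φ_j> and b_i = <f, φ_i>, with φ_0 = 1, φ_1 = x, φ_2 = x^2.
G =
  [2, 0, 2/3]
  [0, 2/3, 0]
  [2/3, 0, 2/5],
b = (74/15, 14/15, 194/105).
Solving gives a_0 = 73/35, a_1 = 7/5, a_2 = 8/7, so
  g(x) = 8*x^2/7 + 7*x/5 + 73/35.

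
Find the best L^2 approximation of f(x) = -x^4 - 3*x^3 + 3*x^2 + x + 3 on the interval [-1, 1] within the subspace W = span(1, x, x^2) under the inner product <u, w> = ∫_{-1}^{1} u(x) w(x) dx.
g(x) = 15*x^2/7 - 4*x/5 + 108/35

The best approximation g ∈ W is the orthogonal projection of f onto W. Writing g = a_0 + a_1 x + a_2 x^2, the coefficients solve the normal equations G · a = b where
  G_{ij} = <φ_i, φ_j> and b_i = <f, φ_i>, with φ_0 = 1, φ_1 = x, φ_2 = x^2.
G =
  [2, 0, 2/3]
  [0, 2/3, 0]
  [2/3, 0, 2/5],
b = (38/5, -8/15, 102/35).
Solving gives a_0 = 108/35, a_1 = -4/5, a_2 = 15/7, so
  g(x) = 15*x^2/7 - 4*x/5 + 108/35.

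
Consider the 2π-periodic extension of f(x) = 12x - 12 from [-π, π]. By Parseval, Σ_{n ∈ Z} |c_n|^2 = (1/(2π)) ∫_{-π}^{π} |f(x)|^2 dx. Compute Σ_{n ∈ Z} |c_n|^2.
Σ |c_n|^2 = 48π^2 + 144

Expand and integrate term by term over [-π, π]:
  ∫ (12x)^2 dx = 144·(2π^3/3); ∫ 2·12·(-12)·x dx = 0 (odd integrand); ∫ (-12)^2 dx = 144·2π.
So (1/(2π)) ∫_{-π}^{π} (12x - 12)^2 dx = 144π^2/3 + 144 = 48π^2 + 144.
Parseval ⇒ Σ |c_n|^2 = 48π^2 + 144.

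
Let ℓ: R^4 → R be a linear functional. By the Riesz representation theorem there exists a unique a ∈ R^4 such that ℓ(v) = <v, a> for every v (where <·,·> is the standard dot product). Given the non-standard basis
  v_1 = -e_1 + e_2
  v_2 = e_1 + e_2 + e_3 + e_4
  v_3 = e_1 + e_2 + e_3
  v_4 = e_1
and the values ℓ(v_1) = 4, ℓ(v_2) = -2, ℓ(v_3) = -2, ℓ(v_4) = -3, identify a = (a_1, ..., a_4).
a = (-3, 1, 0, 0)

Write a = (a_1, ..., a_4) in the standard basis. For each basis vector v_i, ℓ(v_i) = <v_i, a> is a linear equation in the a_j's. Collect the n equations into a matrix system V a = ℓ, where row i of V is v_i (expressed in the standard basis). Since V is invertible (lower-triangular with 1s on the diagonal, up to permutation), solve by back-substitution:
  V =
[[-1, 1, 0, 0],
 [1, 1, 1, 1],
 [1, 1, 1, 0],
 [1, 0, 0, 0]]
  V a = (4, -2, -2, -3)
Solving gives a = (-3, 1, 0, 0).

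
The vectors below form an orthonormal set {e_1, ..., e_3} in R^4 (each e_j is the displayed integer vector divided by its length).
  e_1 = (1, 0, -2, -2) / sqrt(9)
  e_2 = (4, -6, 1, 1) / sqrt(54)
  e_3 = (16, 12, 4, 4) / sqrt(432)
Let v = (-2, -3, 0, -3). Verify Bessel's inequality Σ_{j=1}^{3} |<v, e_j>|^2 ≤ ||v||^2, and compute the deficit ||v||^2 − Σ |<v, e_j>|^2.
Σ |<v, e_j>|^2 = 35/2; ||v||^2 = 22; deficit = 9/2

Write each e_j = u_j / sqrt(<u_j, u_j>) where u_j is the displayed integer vector. Then <v, e_j> = <v, u_j> / sqrt(<u_j, u_j>), so |<v, e_j>|^2 = <v, u_j>^2 / <u_j, u_j>.
Coefficients: <v, e_1> = 4/sqrt(9), <v, e_2> = 7/sqrt(54), <v, e_3> = -80/sqrt(432).
Square and sum: Σ |<v, e_j>|^2 = 35/2.
Compute ||v||^2 = v·v = 22.
Deficit = 22 − 35/2 = 9/2 ≥ 0, confirming Bessel's inequality. (The deficit equals ||v − Σ <v,e_j> e_j||^2, the squared distance from v to span{e_j}.)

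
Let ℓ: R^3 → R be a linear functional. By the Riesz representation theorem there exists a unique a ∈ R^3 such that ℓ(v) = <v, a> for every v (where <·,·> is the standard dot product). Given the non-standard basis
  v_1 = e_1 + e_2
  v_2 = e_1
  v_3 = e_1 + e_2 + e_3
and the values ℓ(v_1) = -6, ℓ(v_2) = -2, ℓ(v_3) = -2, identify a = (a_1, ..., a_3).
a = (-2, -4, 4)

Write a = (a_1, ..., a_3) in the standard basis. For each basis vector v_i, ℓ(v_i) = <v_i, a> is a linear equation in the a_j's. Collect the n equations into a matrix system V a = ℓ, where row i of V is v_i (expressed in the standard basis). Since V is invertible (lower-triangular with 1s on the diagonal, up to permutation), solve by back-substitution:
  V =
[[1, 1, 0],
 [1, 0, 0],
 [1, 1, 1]]
  V a = (-6, -2, -2)
Solving gives a = (-2, -4, 4).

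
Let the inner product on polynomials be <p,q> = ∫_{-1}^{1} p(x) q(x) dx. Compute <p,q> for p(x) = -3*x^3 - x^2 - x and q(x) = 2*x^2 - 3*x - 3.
<p,q> = 34/5

Expand the product: p(x)·q(x) = -6*x^5 + 7*x^4 + 10*x^3 + 6*x^2 + 3*x.
∫_{-1}^{1} of each monomial x^k gives [2/(k+1) if k even, 0 if k odd]. Integrating term-by-term (or equivalently evaluating the antiderivative F(x) = -x^6 + 7*x^5/5 + 5*x^4/2 + 2*x^3 + 3*x^2/2 at the endpoints):
  F(1) − F(−1) = 32/5 − (-2/5) = 34/5.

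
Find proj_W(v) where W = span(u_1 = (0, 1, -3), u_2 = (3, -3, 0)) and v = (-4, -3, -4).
proj_W(v) = (-1/19, 18/19, -51/19)

Set up U = [u_1 | ... | u_2] ∈ R^(3×2). The projector onto W = col(U) is P = U (U^T U)^(-1) U^T.
Compute U^T U =
  [10, -3]
  [-3, 18],
and U^T v = (9, -3).
Solve U^T U · c = U^T v for the coefficients: c = (17/19, -1/57). The projection is proj_W(v) = U c.
Check: (v - proj_W(v)) · u_1 = 0  (should be 0).
Check: (v - proj_W(v)) · u_2 = 0  (should be 0).
Result: proj_W(v) = (-1/19, 18/19, -51/19).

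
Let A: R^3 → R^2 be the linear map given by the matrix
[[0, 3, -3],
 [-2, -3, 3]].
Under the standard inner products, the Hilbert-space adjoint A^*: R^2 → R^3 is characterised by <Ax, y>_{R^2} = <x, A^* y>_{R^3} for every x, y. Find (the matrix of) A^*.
A^* = A^T =
[[0, -2],
 [3, -3],
 [-3, 3]]

For real matrices with standard dot products, the defining identity <Ax, y> = <x, A^* y> gives (Ax)^T y = x^T (A^*) y, i.e. x^T A^T y = x^T (A^*) y. Since this holds for all x, y, we must have A^* = A^T. Therefore
A^* =
[[0, -2],
 [3, -3],
 [-3, 3]].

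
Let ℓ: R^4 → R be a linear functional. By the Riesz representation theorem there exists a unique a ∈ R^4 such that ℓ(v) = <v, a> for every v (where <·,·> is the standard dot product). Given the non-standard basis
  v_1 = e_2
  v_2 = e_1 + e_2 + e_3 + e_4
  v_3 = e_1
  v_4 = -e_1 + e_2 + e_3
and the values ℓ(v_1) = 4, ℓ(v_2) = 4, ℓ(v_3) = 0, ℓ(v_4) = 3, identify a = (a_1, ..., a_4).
a = (0, 4, -1, 1)

Write a = (a_1, ..., a_4) in the standard basis. For each basis vector v_i, ℓ(v_i) = <v_i, a> is a linear equation in the a_j's. Collect the n equations into a matrix system V a = ℓ, where row i of V is v_i (expressed in the standard basis). Since V is invertible (lower-triangular with 1s on the diagonal, up to permutation), solve by back-substitution:
  V =
[[0, 1, 0, 0],
 [1, 1, 1, 1],
 [1, 0, 0, 0],
 [-1, 1, 1, 0]]
  V a = (4, 4, 0, 3)
Solving gives a = (0, 4, -1, 1).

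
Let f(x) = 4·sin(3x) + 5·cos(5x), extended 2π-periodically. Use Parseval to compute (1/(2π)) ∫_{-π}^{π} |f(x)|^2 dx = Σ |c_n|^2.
Σ |c_n|^2 = 41/2

Expand |f|^2 and use orthogonality of {sin(nx), cos(mx)} on [-π, π]:
  ∫_{-π}^{π} sin(nx)^2 dx = π, ∫ cos(mx)^2 dx = π, and cross terms integrate to 0.
So ∫_{-π}^{π} f(x)^2 dx = 4^2 · π + 5^2 · π = (16 + 25)π.
Divide by 2π: (16 + 25)/2 = 41/2.
By Parseval, this equals Σ |c_n|^2.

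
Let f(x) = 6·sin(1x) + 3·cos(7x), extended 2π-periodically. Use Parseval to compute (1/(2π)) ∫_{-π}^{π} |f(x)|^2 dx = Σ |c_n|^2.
Σ |c_n|^2 = 45/2

Expand |f|^2 and use orthogonality of {sin(nx), cos(mx)} on [-π, π]:
  ∫_{-π}^{π} sin(nx)^2 dx = π, ∫ cos(mx)^2 dx = π, and cross terms integrate to 0.
So ∫_{-π}^{π} f(x)^2 dx = 6^2 · π + 3^2 · π = (36 + 9)π.
Divide by 2π: (36 + 9)/2 = 45/2.
By Parseval, this equals Σ |c_n|^2.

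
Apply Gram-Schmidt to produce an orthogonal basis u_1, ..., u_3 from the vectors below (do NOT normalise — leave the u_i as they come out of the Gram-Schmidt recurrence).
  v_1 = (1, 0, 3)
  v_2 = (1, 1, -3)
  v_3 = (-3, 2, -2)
Orthogonal basis:
  u_1 = (1, 0, 3)
  u_2 = (9/5, 1, -3/5)
  u_3 = (-57/46, 57/23, 19/46)

Apply the Gram-Schmidt recurrence
  u_1 = v_1
  u_i = v_i − Σ_{j<i} ((v_i · u_j) / (u_j · u_j)) · u_j.

Step by step this gives:
  u_1 = (1, 0, 3)
  u_2 = (9/5, 1, -3/5)
  u_3 = (-57/46, 57/23, 19/46)

Orthogonality check:
  u_2 · u_1 = 0 (should be 0)
  u_3 · u_1 = 0 (should be 0)
  u_3 · u_2 = 0 (should be 0)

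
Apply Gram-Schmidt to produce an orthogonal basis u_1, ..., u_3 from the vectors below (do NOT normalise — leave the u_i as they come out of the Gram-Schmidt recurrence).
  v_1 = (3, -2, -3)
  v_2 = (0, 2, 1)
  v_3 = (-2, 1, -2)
Orthogonal basis:
  u_1 = (3, -2, -3)
  u_2 = (21/22, 15/11, 1/22)
  u_3 = (-92/61, 69/61, -138/61)

Apply the Gram-Schmidt recurrence
  u_1 = v_1
  u_i = v_i − Σ_{j<i} ((v_i · u_j) / (u_j · u_j)) · u_j.

Step by step this gives:
  u_1 = (3, -2, -3)
  u_2 = (21/22, 15/11, 1/22)
  u_3 = (-92/61, 69/61, -138/61)

Orthogonality check:
  u_2 · u_1 = 0 (should be 0)
  u_3 · u_1 = 0 (should be 0)
  u_3 · u_2 = 0 (should be 0)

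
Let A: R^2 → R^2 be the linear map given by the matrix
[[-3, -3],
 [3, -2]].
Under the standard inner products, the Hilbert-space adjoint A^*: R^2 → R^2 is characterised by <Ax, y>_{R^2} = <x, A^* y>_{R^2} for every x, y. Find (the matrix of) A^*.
A^* = A^T =
[[-3, 3],
 [-3, -2]]

For real matrices with standard dot products, the defining identity <Ax, y> = <x, A^* y> gives (Ax)^T y = x^T (A^*) y, i.e. x^T A^T y = x^T (A^*) y. Since this holds for all x, y, we must have A^* = A^T. Therefore
A^* =
[[-3, 3],
 [-3, -2]].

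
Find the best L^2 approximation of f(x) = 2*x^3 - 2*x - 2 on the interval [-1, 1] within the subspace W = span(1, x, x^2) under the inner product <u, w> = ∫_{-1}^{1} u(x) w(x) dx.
g(x) = -4*x/5 - 2

The best approximation g ∈ W is the orthogonal projection of f onto W. Writing g = a_0 + a_1 x + a_2 x^2, the coefficients solve the normal equations G · a = b where
  G_{ij} = <φ_i, φ_j> and b_i = <f, φ_i>, with φ_0 = 1, φ_1 = x, φ_2 = x^2.
G =
  [2, 0, 2/3]
  [0, 2/3, 0]
  [2/3, 0, 2/5],
b = (-4, -8/15, -4/3).
Solving gives a_0 = -2, a_1 = -4/5, a_2 = 0, so
  g(x) = -4*x/5 - 2.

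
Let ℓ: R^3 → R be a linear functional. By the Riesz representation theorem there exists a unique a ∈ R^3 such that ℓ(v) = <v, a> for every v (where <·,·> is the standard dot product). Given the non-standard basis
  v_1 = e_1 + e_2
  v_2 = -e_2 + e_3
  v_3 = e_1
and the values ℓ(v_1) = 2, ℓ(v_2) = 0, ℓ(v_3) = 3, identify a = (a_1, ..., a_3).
a = (3, -1, -1)

Write a = (a_1, ..., a_3) in the standard basis. For each basis vector v_i, ℓ(v_i) = <v_i, a> is a linear equation in the a_j's. Collect the n equations into a matrix system V a = ℓ, where row i of V is v_i (expressed in the standard basis). Since V is invertible (lower-triangular with 1s on the diagonal, up to permutation), solve by back-substitution:
  V =
[[1, 1, 0],
 [0, -1, 1],
 [1, 0, 0]]
  V a = (2, 0, 3)
Solving gives a = (3, -1, -1).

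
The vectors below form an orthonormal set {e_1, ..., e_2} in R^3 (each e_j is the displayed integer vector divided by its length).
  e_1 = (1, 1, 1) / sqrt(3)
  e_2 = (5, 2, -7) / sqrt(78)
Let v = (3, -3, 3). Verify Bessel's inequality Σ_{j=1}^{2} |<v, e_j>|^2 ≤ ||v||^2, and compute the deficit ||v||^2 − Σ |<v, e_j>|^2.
Σ |<v, e_j>|^2 = 63/13; ||v||^2 = 27; deficit = 288/13

Write each e_j = u_j / sqrt(<u_j, u_j>) where u_j is the displayed integer vector. Then <v, e_j> = <v, u_j> / sqrt(<u_j, u_j>), so |<v, e_j>|^2 = <v, u_j>^2 / <u_j, u_j>.
Coefficients: <v, e_1> = 3/sqrt(3), <v, e_2> = -12/sqrt(78).
Square and sum: Σ |<v, e_j>|^2 = 63/13.
Compute ||v||^2 = v·v = 27.
Deficit = 27 − 63/13 = 288/13 ≥ 0, confirming Bessel's inequality. (The deficit equals ||v − Σ <v,e_j> e_j||^2, the squared distance from v to span{e_j}.)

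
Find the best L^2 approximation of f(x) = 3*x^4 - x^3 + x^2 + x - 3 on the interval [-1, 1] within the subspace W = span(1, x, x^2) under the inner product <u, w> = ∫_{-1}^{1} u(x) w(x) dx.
g(x) = 25*x^2/7 + 2*x/5 - 114/35

The best approximation g ∈ W is the orthogonal projection of f onto W. Writing g = a_0 + a_1 x + a_2 x^2, the coefficients solve the normal equations G · a = b where
  G_{ij} = <φ_i, φ_j> and b_i = <f, φ_i>, with φ_0 = 1, φ_1 = x, φ_2 = x^2.
G =
  [2, 0, 2/3]
  [0, 2/3, 0]
  [2/3, 0, 2/5],
b = (-62/15, 4/15, -26/35).
Solving gives a_0 = -114/35, a_1 = 2/5, a_2 = 25/7, so
  g(x) = 25*x^2/7 + 2*x/5 - 114/35.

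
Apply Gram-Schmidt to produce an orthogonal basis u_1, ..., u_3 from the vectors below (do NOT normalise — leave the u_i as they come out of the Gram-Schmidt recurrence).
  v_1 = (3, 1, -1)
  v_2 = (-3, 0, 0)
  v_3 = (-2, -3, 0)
Orthogonal basis:
  u_1 = (3, 1, -1)
  u_2 = (-6/11, 9/11, -9/11)
  u_3 = (0, -3/2, -3/2)

Apply the Gram-Schmidt recurrence
  u_1 = v_1
  u_i = v_i − Σ_{j<i} ((v_i · u_j) / (u_j · u_j)) · u_j.

Step by step this gives:
  u_1 = (3, 1, -1)
  u_2 = (-6/11, 9/11, -9/11)
  u_3 = (0, -3/2, -3/2)

Orthogonality check:
  u_2 · u_1 = 0 (should be 0)
  u_3 · u_1 = 0 (should be 0)
  u_3 · u_2 = 0 (should be 0)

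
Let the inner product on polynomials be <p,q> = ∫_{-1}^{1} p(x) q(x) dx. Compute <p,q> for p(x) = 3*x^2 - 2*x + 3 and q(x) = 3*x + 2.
<p,q> = 12

Expand the product: p(x)·q(x) = 9*x^3 + 5*x + 6.
∫_{-1}^{1} of each monomial x^k gives [2/(k+1) if k even, 0 if k odd]. Integrating term-by-term (or equivalently evaluating the antiderivative F(x) = 9*x^4/4 + 5*x^2/2 + 6*x at the endpoints):
  F(1) − F(−1) = 43/4 − (-5/4) = 12.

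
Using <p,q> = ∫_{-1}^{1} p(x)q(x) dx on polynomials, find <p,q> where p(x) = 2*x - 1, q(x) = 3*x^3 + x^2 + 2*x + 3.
<p,q> = -8/5

Expand the product: p(x)·q(x) = 6*x^4 - x^3 + 3*x^2 + 4*x - 3.
∫_{-1}^{1} of each monomial x^k gives [2/(k+1) if k even, 0 if k odd]. Integrating term-by-term (or equivalently evaluating the antiderivative F(x) = 6*x^5/5 - x^4/4 + x^3 + 2*x^2 - 3*x at the endpoints):
  F(1) − F(−1) = 19/20 − (51/20) = -8/5.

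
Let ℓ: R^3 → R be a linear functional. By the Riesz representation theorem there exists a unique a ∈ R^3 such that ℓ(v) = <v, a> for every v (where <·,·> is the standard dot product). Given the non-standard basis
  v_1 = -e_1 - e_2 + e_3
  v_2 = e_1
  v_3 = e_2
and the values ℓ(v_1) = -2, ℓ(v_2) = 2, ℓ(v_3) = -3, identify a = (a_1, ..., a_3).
a = (2, -3, -3)

Write a = (a_1, ..., a_3) in the standard basis. For each basis vector v_i, ℓ(v_i) = <v_i, a> is a linear equation in the a_j's. Collect the n equations into a matrix system V a = ℓ, where row i of V is v_i (expressed in the standard basis). Since V is invertible (lower-triangular with 1s on the diagonal, up to permutation), solve by back-substitution:
  V =
[[-1, -1, 1],
 [1, 0, 0],
 [0, 1, 0]]
  V a = (-2, 2, -3)
Solving gives a = (2, -3, -3).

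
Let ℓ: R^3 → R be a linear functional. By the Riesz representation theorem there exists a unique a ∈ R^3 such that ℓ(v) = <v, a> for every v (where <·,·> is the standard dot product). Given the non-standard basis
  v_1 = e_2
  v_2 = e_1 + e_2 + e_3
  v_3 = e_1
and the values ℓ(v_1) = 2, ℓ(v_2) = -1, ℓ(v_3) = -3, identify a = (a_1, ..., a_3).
a = (-3, 2, 0)

Write a = (a_1, ..., a_3) in the standard basis. For each basis vector v_i, ℓ(v_i) = <v_i, a> is a linear equation in the a_j's. Collect the n equations into a matrix system V a = ℓ, where row i of V is v_i (expressed in the standard basis). Since V is invertible (lower-triangular with 1s on the diagonal, up to permutation), solve by back-substitution:
  V =
[[0, 1, 0],
 [1, 1, 1],
 [1, 0, 0]]
  V a = (2, -1, -3)
Solving gives a = (-3, 2, 0).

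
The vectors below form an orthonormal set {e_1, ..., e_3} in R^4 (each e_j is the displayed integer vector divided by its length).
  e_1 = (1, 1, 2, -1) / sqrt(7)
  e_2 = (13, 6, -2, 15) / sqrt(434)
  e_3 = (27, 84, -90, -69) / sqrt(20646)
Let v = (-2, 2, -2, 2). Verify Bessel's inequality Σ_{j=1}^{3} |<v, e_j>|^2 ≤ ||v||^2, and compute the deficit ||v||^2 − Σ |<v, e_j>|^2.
Σ |<v, e_j>|^2 = 268/37; ||v||^2 = 16; deficit = 324/37

Write each e_j = u_j / sqrt(<u_j, u_j>) where u_j is the displayed integer vector. Then <v, e_j> = <v, u_j> / sqrt(<u_j, u_j>), so |<v, e_j>|^2 = <v, u_j>^2 / <u_j, u_j>.
Coefficients: <v, e_1> = -6/sqrt(7), <v, e_2> = 20/sqrt(434), <v, e_3> = 156/sqrt(20646).
Square and sum: Σ |<v, e_j>|^2 = 268/37.
Compute ||v||^2 = v·v = 16.
Deficit = 16 − 268/37 = 324/37 ≥ 0, confirming Bessel's inequality. (The deficit equals ||v − Σ <v,e_j> e_j||^2, the squared distance from v to span{e_j}.)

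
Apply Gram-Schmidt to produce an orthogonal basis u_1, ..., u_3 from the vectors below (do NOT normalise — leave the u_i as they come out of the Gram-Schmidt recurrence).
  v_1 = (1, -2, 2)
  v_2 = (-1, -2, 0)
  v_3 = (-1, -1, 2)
Orthogonal basis:
  u_1 = (1, -2, 2)
  u_2 = (-4/3, -4/3, -2/3)
  u_3 = (-10/9, 5/9, 10/9)

Apply the Gram-Schmidt recurrence
  u_1 = v_1
  u_i = v_i − Σ_{j<i} ((v_i · u_j) / (u_j · u_j)) · u_j.

Step by step this gives:
  u_1 = (1, -2, 2)
  u_2 = (-4/3, -4/3, -2/3)
  u_3 = (-10/9, 5/9, 10/9)

Orthogonality check:
  u_2 · u_1 = 0 (should be 0)
  u_3 · u_1 = 0 (should be 0)
  u_3 · u_2 = 0 (should be 0)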